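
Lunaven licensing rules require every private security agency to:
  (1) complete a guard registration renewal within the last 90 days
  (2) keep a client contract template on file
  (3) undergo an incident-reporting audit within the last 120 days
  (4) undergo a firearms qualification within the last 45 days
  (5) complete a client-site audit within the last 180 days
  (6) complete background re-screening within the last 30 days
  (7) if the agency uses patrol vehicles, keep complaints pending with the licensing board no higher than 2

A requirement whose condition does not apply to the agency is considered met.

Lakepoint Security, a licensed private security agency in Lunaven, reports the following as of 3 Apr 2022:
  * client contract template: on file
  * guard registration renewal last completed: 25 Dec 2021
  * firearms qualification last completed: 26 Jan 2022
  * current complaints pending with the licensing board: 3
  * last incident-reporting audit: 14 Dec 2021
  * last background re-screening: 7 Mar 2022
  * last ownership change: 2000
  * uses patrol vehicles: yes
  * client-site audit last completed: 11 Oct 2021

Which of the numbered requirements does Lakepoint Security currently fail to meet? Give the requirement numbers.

1, 4, 7

1. guard registration renewal 99 days ago vs limit 90 → not met
2. client contract template present → met
3. incident-reporting audit 110 days ago vs limit 120 → met
4. firearms qualification 67 days ago vs limit 45 → not met
5. client-site audit 174 days ago vs limit 180 → met
6. background re-screening 27 days ago vs limit 30 → met
7. condition 'uses patrol vehicles' holds; complaints pending with the licensing board 3 > 2 → not met
Not met: 1, 4, 7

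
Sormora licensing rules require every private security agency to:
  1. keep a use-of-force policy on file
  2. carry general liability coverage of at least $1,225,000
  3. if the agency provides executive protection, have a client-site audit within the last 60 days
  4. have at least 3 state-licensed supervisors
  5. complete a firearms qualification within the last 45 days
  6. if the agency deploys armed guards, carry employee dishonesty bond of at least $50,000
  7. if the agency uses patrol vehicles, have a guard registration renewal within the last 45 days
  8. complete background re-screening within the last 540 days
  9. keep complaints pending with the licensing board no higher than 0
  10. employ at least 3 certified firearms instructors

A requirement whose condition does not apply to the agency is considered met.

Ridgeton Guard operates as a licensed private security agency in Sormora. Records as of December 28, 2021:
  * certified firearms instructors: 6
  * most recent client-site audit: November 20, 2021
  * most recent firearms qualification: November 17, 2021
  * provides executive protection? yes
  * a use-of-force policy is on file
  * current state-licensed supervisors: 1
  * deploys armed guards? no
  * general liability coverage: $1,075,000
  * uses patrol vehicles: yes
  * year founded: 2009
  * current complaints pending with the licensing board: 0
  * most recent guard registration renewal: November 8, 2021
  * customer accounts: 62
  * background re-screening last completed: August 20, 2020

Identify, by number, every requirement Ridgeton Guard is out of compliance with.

1. use-of-force policy present → met
2. general liability coverage $1,075,000 < $1,225,000 → not met
3. condition 'provides executive protection' holds; client-site audit 38 days ago vs limit 60 → met
4. state-licensed supervisors 1 < 3 → not met
5. firearms qualification 41 days ago vs limit 45 → met
6. condition 'deploys armed guards' does not hold → requirement n/a → met
7. condition 'uses patrol vehicles' holds; guard registration renewal 50 days ago vs limit 45 → not met
8. background re-screening 495 days ago vs limit 540 → met
9. complaints pending with the licensing board 0 ≤ 0 → met
10. certified firearms instructors 6 ≥ 3 → met
Not met: 2, 4, 7

2, 4, 7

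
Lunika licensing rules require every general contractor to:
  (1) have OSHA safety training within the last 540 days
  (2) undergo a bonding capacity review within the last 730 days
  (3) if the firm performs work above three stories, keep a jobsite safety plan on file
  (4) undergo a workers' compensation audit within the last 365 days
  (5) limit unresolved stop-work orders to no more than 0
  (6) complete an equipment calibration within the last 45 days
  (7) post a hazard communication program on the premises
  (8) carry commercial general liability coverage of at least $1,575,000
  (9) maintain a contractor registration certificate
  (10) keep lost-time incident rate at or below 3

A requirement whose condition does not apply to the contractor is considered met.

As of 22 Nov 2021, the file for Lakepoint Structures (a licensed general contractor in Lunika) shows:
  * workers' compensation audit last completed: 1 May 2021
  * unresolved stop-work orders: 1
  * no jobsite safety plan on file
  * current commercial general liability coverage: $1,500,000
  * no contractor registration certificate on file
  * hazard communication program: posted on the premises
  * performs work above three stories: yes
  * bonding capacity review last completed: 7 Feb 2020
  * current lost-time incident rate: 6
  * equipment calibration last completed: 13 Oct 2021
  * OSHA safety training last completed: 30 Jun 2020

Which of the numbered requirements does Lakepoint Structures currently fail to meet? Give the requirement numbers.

3, 5, 8, 9, 10

1. OSHA safety training 510 days ago vs limit 540 → met
2. bonding capacity review 654 days ago vs limit 730 → met
3. condition 'performs work above three stories' holds; jobsite safety plan absent → not met
4. workers' compensation audit 205 days ago vs limit 365 → met
5. unresolved stop-work orders 1 > 0 → not met
6. equipment calibration 40 days ago vs limit 45 → met
7. hazard communication program present → met
8. commercial general liability coverage $1,500,000 < $1,575,000 → not met
9. contractor registration certificate absent → not met
10. lost-time incident rate 6 > 3 → not met
Not met: 3, 5, 8, 9, 10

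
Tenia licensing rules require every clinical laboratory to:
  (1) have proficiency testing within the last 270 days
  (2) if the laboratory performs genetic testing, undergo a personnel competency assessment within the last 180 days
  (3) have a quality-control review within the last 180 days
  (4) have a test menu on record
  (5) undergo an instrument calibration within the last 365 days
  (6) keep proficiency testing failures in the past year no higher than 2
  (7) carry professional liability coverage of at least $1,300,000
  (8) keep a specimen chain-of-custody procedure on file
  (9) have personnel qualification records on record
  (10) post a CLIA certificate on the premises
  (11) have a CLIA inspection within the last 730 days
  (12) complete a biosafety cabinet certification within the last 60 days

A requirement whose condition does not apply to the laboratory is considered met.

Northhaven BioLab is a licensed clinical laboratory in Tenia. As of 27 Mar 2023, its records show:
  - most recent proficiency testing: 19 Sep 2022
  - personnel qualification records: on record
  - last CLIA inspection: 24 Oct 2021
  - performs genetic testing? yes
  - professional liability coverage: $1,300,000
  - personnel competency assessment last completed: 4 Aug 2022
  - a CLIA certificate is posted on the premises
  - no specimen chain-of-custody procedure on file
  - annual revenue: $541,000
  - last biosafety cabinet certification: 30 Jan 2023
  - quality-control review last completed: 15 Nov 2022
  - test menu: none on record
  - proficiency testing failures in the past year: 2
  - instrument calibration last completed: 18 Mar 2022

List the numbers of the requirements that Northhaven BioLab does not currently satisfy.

2, 4, 5, 8

1. proficiency testing 189 days ago vs limit 270 → met
2. condition 'performs genetic testing' holds; personnel competency assessment 235 days ago vs limit 180 → not met
3. quality-control review 132 days ago vs limit 180 → met
4. test menu absent → not met
5. instrument calibration 374 days ago vs limit 365 → not met
6. proficiency testing failures in the past year 2 ≤ 2 → met
7. professional liability coverage $1,300,000 ≥ $1,300,000 → met
8. specimen chain-of-custody procedure absent → not met
9. personnel qualification records present → met
10. CLIA certificate present → met
11. CLIA inspection 519 days ago vs limit 730 → met
12. biosafety cabinet certification 56 days ago vs limit 60 → met
Not met: 2, 4, 5, 8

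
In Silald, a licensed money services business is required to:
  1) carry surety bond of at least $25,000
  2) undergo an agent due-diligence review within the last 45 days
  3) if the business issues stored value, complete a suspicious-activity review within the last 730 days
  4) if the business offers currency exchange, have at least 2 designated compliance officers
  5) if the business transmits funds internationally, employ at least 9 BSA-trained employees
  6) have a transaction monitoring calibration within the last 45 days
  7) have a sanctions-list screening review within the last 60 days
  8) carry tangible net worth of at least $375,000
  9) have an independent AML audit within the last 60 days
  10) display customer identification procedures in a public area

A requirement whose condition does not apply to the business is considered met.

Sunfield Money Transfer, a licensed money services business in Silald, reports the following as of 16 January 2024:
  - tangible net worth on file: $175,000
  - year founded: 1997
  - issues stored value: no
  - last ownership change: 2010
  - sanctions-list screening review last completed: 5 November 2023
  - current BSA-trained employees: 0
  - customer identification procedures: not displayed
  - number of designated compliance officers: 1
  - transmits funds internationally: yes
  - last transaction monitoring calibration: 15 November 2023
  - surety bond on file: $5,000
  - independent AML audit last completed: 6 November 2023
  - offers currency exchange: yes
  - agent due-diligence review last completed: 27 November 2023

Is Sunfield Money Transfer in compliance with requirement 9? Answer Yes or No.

No

9. independent AML audit 71 days ago vs limit 60 → not met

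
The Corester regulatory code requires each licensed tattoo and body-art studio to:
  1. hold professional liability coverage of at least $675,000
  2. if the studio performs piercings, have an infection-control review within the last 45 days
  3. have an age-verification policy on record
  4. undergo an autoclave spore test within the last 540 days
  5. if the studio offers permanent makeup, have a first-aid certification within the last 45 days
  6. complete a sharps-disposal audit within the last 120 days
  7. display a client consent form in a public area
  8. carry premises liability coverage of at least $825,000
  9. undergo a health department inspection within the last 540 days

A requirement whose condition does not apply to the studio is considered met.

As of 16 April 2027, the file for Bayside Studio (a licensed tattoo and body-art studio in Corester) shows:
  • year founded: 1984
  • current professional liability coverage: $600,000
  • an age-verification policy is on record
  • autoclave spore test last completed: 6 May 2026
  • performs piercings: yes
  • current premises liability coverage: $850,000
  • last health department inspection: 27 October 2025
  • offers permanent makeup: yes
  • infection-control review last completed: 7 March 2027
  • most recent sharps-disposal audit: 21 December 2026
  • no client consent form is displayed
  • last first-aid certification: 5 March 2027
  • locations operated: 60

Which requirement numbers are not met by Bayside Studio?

1, 7

1. professional liability coverage $600,000 < $675,000 → not met
2. condition 'performs piercings' holds; infection-control review 40 days ago vs limit 45 → met
3. age-verification policy present → met
4. autoclave spore test 345 days ago vs limit 540 → met
5. condition 'offers permanent makeup' holds; first-aid certification 42 days ago vs limit 45 → met
6. sharps-disposal audit 116 days ago vs limit 120 → met
7. client consent form absent → not met
8. premises liability coverage $850,000 ≥ $825,000 → met
9. health department inspection 536 days ago vs limit 540 → met
Not met: 1, 7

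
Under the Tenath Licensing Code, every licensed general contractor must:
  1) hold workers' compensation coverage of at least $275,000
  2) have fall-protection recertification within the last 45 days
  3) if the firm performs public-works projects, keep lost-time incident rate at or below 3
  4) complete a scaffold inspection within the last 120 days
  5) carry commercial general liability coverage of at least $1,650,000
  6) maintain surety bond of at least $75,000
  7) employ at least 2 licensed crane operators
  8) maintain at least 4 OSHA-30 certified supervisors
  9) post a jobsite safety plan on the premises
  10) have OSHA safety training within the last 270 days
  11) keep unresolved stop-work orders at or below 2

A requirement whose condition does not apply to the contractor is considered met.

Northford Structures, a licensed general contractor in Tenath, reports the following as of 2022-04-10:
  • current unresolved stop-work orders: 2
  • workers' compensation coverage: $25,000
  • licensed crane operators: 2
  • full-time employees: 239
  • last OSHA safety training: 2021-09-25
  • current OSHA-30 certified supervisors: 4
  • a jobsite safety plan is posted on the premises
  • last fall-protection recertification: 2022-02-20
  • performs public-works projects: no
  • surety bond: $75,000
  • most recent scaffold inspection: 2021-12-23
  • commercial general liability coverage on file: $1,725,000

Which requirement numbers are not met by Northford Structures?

1. workers' compensation coverage $25,000 < $275,000 → not met
2. fall-protection recertification 49 days ago vs limit 45 → not met
3. condition 'performs public-works projects' does not hold → requirement n/a → met
4. scaffold inspection 108 days ago vs limit 120 → met
5. commercial general liability coverage $1,725,000 ≥ $1,650,000 → met
6. surety bond $75,000 ≥ $75,000 → met
7. licensed crane operators 2 ≥ 2 → met
8. OSHA-30 certified supervisors 4 ≥ 4 → met
9. jobsite safety plan present → met
10. OSHA safety training 197 days ago vs limit 270 → met
11. unresolved stop-work orders 2 ≤ 2 → met
Not met: 1, 2

1, 2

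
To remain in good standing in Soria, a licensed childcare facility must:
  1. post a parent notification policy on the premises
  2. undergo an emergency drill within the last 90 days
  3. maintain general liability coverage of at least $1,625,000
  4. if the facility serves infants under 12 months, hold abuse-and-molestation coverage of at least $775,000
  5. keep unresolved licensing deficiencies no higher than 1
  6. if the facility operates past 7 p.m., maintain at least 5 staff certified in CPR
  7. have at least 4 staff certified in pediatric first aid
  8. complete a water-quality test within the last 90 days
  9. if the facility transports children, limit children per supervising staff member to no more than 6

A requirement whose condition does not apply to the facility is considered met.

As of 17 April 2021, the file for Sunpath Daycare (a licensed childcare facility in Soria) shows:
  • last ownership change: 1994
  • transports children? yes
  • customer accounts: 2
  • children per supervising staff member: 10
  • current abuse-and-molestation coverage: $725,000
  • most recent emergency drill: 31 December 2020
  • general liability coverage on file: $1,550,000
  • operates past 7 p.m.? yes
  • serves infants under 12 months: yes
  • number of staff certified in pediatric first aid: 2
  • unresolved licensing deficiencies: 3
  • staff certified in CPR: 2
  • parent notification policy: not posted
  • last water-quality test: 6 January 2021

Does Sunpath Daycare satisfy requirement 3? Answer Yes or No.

No

3. general liability coverage $1,550,000 < $1,625,000 → not met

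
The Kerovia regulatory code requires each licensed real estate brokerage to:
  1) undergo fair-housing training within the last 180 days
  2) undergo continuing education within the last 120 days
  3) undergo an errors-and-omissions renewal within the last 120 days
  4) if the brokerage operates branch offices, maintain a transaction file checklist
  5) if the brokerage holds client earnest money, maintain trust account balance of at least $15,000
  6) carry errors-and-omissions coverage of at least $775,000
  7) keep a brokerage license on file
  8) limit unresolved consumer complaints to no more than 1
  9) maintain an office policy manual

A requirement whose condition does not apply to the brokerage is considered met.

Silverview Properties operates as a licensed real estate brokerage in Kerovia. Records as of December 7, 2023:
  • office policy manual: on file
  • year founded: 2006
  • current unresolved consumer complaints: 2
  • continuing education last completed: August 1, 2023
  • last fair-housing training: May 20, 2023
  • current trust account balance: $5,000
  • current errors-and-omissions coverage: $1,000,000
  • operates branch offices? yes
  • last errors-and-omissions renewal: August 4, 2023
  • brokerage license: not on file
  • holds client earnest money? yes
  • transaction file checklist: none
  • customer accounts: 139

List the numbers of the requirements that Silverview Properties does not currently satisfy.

1, 2, 3, 4, 5, 7, 8

1. fair-housing training 201 days ago vs limit 180 → not met
2. continuing education 128 days ago vs limit 120 → not met
3. errors-and-omissions renewal 125 days ago vs limit 120 → not met
4. condition 'operates branch offices' holds; transaction file checklist absent → not met
5. condition 'holds client earnest money' holds; trust account balance $5,000 < $15,000 → not met
6. errors-and-omissions coverage $1,000,000 ≥ $775,000 → met
7. brokerage license absent → not met
8. unresolved consumer complaints 2 > 1 → not met
9. office policy manual present → met
Not met: 1, 2, 3, 4, 5, 7, 8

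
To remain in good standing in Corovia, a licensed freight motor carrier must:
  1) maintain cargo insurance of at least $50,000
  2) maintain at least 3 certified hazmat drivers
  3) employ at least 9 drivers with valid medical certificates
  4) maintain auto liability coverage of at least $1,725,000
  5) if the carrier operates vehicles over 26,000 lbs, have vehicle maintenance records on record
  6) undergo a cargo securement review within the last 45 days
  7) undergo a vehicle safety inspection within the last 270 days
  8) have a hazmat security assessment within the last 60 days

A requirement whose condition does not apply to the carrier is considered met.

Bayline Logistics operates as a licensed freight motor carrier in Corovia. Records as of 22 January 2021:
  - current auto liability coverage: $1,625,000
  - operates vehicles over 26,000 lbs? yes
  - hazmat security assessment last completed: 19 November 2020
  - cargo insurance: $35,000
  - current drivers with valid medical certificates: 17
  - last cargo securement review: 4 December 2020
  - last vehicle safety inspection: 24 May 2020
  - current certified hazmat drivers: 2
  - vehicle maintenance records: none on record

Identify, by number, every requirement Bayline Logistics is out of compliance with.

1. cargo insurance $35,000 < $50,000 → not met
2. certified hazmat drivers 2 < 3 → not met
3. drivers with valid medical certificates 17 ≥ 9 → met
4. auto liability coverage $1,625,000 < $1,725,000 → not met
5. condition 'operates vehicles over 26,000 lbs' holds; vehicle maintenance records absent → not met
6. cargo securement review 49 days ago vs limit 45 → not met
7. vehicle safety inspection 243 days ago vs limit 270 → met
8. hazmat security assessment 64 days ago vs limit 60 → not met
Not met: 1, 2, 4, 5, 6, 8

1, 2, 4, 5, 6, 8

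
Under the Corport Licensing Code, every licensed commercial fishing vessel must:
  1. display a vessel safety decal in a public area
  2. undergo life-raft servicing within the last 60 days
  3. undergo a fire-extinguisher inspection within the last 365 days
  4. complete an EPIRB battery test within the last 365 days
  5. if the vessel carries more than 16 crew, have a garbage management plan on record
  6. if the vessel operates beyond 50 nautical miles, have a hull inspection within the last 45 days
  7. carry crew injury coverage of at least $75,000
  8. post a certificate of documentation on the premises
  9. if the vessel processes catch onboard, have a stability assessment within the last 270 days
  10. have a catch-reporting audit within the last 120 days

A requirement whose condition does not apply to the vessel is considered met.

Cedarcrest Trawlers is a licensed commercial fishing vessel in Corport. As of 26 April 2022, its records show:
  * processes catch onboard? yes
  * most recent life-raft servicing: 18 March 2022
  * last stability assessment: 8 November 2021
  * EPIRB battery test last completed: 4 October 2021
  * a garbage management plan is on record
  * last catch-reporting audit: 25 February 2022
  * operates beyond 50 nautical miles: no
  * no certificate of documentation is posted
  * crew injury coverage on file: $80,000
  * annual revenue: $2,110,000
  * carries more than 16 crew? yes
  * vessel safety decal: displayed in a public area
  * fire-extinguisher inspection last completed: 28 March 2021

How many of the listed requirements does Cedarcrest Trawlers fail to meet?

1. vessel safety decal present → met
2. life-raft servicing 39 days ago vs limit 60 → met
3. fire-extinguisher inspection 394 days ago vs limit 365 → not met
4. EPIRB battery test 204 days ago vs limit 365 → met
5. condition 'carries more than 16 crew' holds; garbage management plan present → met
6. condition 'operates beyond 50 nautical miles' does not hold → requirement n/a → met
7. crew injury coverage $80,000 ≥ $75,000 → met
8. certificate of documentation absent → not met
9. condition 'processes catch onboard' holds; stability assessment 169 days ago vs limit 270 → met
10. catch-reporting audit 60 days ago vs limit 120 → met
Not met: 2 of 10

2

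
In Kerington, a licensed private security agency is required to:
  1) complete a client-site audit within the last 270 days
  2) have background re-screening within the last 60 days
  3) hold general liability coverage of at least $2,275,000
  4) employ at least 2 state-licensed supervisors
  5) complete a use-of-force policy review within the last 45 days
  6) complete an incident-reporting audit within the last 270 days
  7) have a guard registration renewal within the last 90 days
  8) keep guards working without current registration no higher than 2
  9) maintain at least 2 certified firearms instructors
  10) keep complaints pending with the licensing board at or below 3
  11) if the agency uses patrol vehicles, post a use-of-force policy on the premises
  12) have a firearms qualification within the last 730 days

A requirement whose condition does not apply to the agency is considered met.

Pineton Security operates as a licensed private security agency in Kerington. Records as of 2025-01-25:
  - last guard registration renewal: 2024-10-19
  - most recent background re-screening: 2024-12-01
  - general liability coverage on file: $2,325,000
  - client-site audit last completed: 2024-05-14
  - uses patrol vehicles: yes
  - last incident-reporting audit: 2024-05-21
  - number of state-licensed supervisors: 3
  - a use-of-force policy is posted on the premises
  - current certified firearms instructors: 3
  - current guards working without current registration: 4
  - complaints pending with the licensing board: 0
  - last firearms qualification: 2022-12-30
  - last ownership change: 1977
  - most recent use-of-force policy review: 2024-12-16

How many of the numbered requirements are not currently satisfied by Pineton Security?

1. client-site audit 256 days ago vs limit 270 → met
2. background re-screening 55 days ago vs limit 60 → met
3. general liability coverage $2,325,000 ≥ $2,275,000 → met
4. state-licensed supervisors 3 ≥ 2 → met
5. use-of-force policy review 40 days ago vs limit 45 → met
6. incident-reporting audit 249 days ago vs limit 270 → met
7. guard registration renewal 98 days ago vs limit 90 → not met
8. guards working without current registration 4 > 2 → not met
9. certified firearms instructors 3 ≥ 2 → met
10. complaints pending with the licensing board 0 ≤ 3 → met
11. condition 'uses patrol vehicles' holds; use-of-force policy present → met
12. firearms qualification 757 days ago vs limit 730 → not met
Not met: 3 of 12

3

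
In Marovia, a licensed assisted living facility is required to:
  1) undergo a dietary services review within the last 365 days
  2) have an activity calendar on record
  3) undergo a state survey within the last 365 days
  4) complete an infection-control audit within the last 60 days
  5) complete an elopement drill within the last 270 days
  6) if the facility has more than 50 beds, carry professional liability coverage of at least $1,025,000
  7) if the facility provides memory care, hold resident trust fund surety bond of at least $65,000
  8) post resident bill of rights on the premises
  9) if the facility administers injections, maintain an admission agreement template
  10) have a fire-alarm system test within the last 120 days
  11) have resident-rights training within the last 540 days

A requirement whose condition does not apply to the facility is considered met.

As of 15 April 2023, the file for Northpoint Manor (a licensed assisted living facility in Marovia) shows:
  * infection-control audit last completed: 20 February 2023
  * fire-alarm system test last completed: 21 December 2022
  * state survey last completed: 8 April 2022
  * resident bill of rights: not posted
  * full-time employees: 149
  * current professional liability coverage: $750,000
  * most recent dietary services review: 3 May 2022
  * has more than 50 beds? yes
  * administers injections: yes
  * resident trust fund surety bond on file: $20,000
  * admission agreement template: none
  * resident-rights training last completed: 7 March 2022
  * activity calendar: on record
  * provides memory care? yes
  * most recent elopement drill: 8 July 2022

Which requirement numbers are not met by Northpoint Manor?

3, 5, 6, 7, 8, 9

1. dietary services review 347 days ago vs limit 365 → met
2. activity calendar present → met
3. state survey 372 days ago vs limit 365 → not met
4. infection-control audit 54 days ago vs limit 60 → met
5. elopement drill 281 days ago vs limit 270 → not met
6. condition 'has more than 50 beds' holds; professional liability coverage $750,000 < $1,025,000 → not met
7. condition 'provides memory care' holds; resident trust fund surety bond $20,000 < $65,000 → not met
8. resident bill of rights absent → not met
9. condition 'administers injections' holds; admission agreement template absent → not met
10. fire-alarm system test 115 days ago vs limit 120 → met
11. resident-rights training 404 days ago vs limit 540 → met
Not met: 3, 5, 6, 7, 8, 9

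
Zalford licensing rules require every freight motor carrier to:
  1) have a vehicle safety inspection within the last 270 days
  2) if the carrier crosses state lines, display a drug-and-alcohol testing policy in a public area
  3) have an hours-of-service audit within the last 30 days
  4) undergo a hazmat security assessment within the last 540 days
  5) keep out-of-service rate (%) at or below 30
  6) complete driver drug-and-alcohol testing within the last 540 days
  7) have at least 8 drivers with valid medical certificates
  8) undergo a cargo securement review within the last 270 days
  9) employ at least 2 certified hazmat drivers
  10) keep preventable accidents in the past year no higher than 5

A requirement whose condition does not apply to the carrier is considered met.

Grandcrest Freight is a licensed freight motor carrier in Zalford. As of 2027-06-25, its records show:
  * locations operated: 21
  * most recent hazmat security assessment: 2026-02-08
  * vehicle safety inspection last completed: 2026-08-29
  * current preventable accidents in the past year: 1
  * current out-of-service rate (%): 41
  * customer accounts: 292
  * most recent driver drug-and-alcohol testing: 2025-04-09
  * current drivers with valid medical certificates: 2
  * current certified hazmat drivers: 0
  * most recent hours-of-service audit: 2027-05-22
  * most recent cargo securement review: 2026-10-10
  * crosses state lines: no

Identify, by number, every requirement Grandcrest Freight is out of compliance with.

1, 3, 5, 6, 7, 9

1. vehicle safety inspection 300 days ago vs limit 270 → not met
2. condition 'crosses state lines' does not hold → requirement n/a → met
3. hours-of-service audit 34 days ago vs limit 30 → not met
4. hazmat security assessment 502 days ago vs limit 540 → met
5. out-of-service rate (%) 41 > 30 → not met
6. driver drug-and-alcohol testing 807 days ago vs limit 540 → not met
7. drivers with valid medical certificates 2 < 8 → not met
8. cargo securement review 258 days ago vs limit 270 → met
9. certified hazmat drivers 0 < 2 → not met
10. preventable accidents in the past year 1 ≤ 5 → met
Not met: 1, 3, 5, 6, 7, 9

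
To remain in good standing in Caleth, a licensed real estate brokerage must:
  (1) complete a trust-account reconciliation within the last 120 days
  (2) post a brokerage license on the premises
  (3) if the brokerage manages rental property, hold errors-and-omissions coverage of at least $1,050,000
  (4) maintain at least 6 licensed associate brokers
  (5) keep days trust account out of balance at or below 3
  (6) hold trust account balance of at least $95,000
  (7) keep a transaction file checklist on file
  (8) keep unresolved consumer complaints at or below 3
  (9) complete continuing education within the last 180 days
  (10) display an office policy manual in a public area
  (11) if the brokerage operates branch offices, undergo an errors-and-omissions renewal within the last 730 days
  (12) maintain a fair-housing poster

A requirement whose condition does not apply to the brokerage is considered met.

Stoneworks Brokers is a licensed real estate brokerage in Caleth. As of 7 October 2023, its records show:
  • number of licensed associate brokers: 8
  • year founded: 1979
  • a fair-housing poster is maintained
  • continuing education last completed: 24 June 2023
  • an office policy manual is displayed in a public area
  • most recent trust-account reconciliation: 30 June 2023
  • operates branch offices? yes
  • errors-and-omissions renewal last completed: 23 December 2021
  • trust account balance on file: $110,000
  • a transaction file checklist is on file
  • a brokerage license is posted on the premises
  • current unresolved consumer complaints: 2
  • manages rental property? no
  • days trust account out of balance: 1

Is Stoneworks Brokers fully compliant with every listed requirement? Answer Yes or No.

1. trust-account reconciliation 99 days ago vs limit 120 → met
2. brokerage license present → met
3. condition 'manages rental property' does not hold → requirement n/a → met
4. licensed associate brokers 8 ≥ 6 → met
5. days trust account out of balance 1 ≤ 3 → met
6. trust account balance $110,000 ≥ $95,000 → met
7. transaction file checklist present → met
8. unresolved consumer complaints 2 ≤ 3 → met
9. continuing education 105 days ago vs limit 180 → met
10. office policy manual present → met
11. condition 'operates branch offices' holds; errors-and-omissions renewal 653 days ago vs limit 730 → met
12. fair-housing poster present → met
All met.

Yes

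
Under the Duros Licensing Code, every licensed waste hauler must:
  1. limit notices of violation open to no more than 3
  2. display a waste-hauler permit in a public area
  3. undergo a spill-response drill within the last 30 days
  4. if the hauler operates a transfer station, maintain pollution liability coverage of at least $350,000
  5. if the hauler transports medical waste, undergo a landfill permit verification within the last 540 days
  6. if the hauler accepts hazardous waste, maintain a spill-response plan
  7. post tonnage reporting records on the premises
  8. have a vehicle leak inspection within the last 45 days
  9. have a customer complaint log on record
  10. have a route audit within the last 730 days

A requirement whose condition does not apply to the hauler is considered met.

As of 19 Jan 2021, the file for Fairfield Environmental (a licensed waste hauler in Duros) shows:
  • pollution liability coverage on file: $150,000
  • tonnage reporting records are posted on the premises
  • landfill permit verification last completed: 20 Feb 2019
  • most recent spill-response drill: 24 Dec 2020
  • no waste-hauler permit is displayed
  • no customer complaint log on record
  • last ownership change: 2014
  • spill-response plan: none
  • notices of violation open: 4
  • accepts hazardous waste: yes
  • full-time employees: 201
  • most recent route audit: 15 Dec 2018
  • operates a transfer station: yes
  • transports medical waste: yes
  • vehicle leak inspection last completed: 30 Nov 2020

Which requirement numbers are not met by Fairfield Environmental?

1. notices of violation open 4 > 3 → not met
2. waste-hauler permit absent → not met
3. spill-response drill 26 days ago vs limit 30 → met
4. condition 'operates a transfer station' holds; pollution liability coverage $150,000 < $350,000 → not met
5. condition 'transports medical waste' holds; landfill permit verification 699 days ago vs limit 540 → not met
6. condition 'accepts hazardous waste' holds; spill-response plan absent → not met
7. tonnage reporting records present → met
8. vehicle leak inspection 50 days ago vs limit 45 → not met
9. customer complaint log absent → not met
10. route audit 766 days ago vs limit 730 → not met
Not met: 1, 2, 4, 5, 6, 8, 9, 10

1, 2, 4, 5, 6, 8, 9, 10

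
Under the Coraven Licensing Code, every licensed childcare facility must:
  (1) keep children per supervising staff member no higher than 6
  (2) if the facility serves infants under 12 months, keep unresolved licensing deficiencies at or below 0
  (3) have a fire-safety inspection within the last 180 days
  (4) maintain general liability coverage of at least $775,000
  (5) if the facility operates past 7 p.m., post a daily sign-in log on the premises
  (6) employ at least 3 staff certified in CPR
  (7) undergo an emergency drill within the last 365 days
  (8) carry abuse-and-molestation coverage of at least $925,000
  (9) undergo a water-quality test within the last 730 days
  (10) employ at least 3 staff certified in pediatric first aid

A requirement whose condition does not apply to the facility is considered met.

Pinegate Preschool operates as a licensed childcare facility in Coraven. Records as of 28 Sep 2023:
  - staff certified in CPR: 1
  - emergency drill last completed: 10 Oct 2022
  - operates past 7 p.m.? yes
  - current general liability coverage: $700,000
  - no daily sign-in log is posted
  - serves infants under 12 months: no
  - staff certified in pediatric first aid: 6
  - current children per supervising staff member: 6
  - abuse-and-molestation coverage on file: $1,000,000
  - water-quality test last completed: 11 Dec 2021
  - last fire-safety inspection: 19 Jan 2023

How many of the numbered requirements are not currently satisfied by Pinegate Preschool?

1. children per supervising staff member 6 ≤ 6 → met
2. condition 'serves infants under 12 months' does not hold → requirement n/a → met
3. fire-safety inspection 252 days ago vs limit 180 → not met
4. general liability coverage $700,000 < $775,000 → not met
5. condition 'operates past 7 p.m.' holds; daily sign-in log absent → not met
6. staff certified in CPR 1 < 3 → not met
7. emergency drill 353 days ago vs limit 365 → met
8. abuse-and-molestation coverage $1,000,000 ≥ $925,000 → met
9. water-quality test 656 days ago vs limit 730 → met
10. staff certified in pediatric first aid 6 ≥ 3 → met
Not met: 4 of 10

4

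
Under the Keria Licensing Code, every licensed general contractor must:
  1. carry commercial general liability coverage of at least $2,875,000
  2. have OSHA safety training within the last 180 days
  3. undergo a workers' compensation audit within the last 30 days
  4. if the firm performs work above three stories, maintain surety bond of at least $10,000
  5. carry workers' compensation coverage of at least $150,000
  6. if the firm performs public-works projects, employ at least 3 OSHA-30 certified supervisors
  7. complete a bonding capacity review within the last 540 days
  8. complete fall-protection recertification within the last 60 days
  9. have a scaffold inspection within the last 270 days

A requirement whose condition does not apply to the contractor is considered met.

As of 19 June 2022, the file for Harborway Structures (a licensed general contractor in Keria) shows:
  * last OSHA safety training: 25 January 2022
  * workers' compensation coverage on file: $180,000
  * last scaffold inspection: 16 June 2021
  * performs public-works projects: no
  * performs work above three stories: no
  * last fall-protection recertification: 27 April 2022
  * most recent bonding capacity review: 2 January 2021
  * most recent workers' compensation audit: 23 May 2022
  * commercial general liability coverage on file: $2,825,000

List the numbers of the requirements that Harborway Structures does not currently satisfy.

1, 9

1. commercial general liability coverage $2,825,000 < $2,875,000 → not met
2. OSHA safety training 145 days ago vs limit 180 → met
3. workers' compensation audit 27 days ago vs limit 30 → met
4. condition 'performs work above three stories' does not hold → requirement n/a → met
5. workers' compensation coverage $180,000 ≥ $150,000 → met
6. condition 'performs public-works projects' does not hold → requirement n/a → met
7. bonding capacity review 533 days ago vs limit 540 → met
8. fall-protection recertification 53 days ago vs limit 60 → met
9. scaffold inspection 368 days ago vs limit 270 → not met
Not met: 1, 9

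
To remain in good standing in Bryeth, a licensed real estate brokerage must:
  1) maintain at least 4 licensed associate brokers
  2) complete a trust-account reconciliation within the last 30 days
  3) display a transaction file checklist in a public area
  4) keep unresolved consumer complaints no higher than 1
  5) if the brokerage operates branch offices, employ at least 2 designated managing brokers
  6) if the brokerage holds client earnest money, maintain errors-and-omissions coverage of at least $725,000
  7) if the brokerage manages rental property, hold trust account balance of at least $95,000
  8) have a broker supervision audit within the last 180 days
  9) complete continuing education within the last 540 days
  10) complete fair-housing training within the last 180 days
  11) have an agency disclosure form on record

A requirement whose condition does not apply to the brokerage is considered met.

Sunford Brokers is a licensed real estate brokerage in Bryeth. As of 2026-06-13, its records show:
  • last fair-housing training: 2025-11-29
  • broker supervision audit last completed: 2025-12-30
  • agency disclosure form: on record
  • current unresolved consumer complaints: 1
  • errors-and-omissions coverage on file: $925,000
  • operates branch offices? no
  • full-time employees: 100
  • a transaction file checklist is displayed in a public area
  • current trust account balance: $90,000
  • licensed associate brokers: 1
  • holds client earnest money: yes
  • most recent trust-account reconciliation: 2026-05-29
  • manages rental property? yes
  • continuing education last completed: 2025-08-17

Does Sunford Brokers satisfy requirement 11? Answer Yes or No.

Yes

11. agency disclosure form present → met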